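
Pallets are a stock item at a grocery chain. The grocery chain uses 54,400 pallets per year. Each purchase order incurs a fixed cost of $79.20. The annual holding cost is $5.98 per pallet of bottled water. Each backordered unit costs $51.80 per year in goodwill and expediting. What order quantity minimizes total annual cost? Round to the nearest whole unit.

Q* ≈ 1,268 pallets

With planned backorders, Q* = √(2DS/H) · √((H+B)/B).
√(2DS/H) = √(2 × 54,400 × 79.2 / 5.98) = 1200.401.
√((H+B)/B) = √((5.98+51.8)/51.8) = 1.0561.
Q* ≈ 1267.799.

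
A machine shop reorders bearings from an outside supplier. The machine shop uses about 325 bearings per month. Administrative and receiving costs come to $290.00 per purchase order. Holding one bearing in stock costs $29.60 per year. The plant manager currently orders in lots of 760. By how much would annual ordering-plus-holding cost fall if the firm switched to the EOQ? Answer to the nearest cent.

Annual demand D = 325 × 12 = 3,900.
EOQ = √(2DS/H) = √(2 × 3,900 × 290 / 29.6) ≈ 276.44.
Cost at Q* = (D/Q*)S + (Q*/2)H = √(2DSH) ≈ $8,182.62.
Cost at Q = 760: (3,900/760)×290 + (760/2)×29.6 = $1,488.16 + $11,248.00 = $12,736.16.
Excess = $12,736.16 − $8,182.62 = $4,553.54.

Extra cost ≈ $4,553.54 per year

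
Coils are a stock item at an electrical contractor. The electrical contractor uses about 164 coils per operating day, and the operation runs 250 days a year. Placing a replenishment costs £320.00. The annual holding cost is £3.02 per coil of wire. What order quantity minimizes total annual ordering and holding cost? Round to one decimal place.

Annual demand D = 164 × 250 = 41,000.
EOQ = √(2DS / H) = √(2 × 41,000 × 320 / 3.02).
= √(26,240,000 / 3.02) = √8,688,741.7219 ≈ 2947.667.

Q* ≈ 2,947.7 coils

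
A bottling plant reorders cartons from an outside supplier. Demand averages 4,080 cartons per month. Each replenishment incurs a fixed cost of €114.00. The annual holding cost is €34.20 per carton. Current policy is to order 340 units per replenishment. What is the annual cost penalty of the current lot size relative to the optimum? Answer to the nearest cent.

Annual demand D = 4,080 × 12 = 48,960.
EOQ = √(2DS/H) = √(2 × 48,960 × 114 / 34.2) ≈ 571.31.
Cost at Q* = (D/Q*)S + (Q*/2)H = √(2DSH) ≈ €19,538.95.
Cost at Q = 340: (48,960/340)×114 + (340/2)×34.2 = €16,416.00 + €5,814.00 = €22,230.00.
Excess = €22,230.00 − €19,538.95 = €2,691.05.

Extra cost ≈ €2,691.05 per year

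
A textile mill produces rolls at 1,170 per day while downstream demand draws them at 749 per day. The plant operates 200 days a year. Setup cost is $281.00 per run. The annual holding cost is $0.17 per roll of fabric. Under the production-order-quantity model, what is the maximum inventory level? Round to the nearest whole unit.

I_max ≈ 13,349 rolls

Annual demand D = 749 × 200 = 149,800.
Production build-up factor (1 − d/p) = 1 − 749/1,170 = 0.3598.
Q* = √(2DS / (H(1 − d/p))) = √(2 × 149,800 × 281 / (0.17 × 0.3598)).
= √(84,187,600 / 0.0612) ≈ 37098.085.
Maximum inventory = Q*(1 − d/p) = 37098.085 × 0.3598 ≈ 13348.969.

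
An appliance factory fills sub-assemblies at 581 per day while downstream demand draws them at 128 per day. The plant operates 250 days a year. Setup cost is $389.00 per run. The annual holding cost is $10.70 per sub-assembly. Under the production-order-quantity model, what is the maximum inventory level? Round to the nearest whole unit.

Annual demand D = 128 × 250 = 32,000.
Production build-up factor (1 − d/p) = 1 − 128/581 = 0.7797.
Q* = √(2DS / (H(1 − d/p))) = √(2 × 32,000 × 389 / (10.7 × 0.7797)).
= √(24,896,000 / 8.3427) ≈ 1727.475.
Maximum inventory = Q*(1 − d/p) = 1727.475 × 0.7797 ≈ 1346.896.

I_max ≈ 1,347 sub-assemblies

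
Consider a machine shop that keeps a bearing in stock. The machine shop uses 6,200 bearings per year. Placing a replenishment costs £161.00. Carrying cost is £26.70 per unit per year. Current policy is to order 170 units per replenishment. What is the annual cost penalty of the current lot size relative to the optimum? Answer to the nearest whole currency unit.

EOQ = √(2DS/H) = √(2 × 6,200 × 161 / 26.7) ≈ 273.44.
Cost at Q* = (D/Q*)S + (Q*/2)H = √(2DSH) ≈ £7,300.95.
Cost at Q = 170: (6,200/170)×161 + (170/2)×26.7 = £5,871.76 + £2,269.50 = £8,141.26.
Excess = £8,141.26 − £7,300.95 = £840.31.

Extra cost ≈ £840 per year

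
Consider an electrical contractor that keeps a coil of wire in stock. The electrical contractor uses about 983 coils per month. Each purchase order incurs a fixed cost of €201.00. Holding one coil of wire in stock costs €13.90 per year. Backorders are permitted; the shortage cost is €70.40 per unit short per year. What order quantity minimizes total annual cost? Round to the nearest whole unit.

Q* ≈ 639 coils

Annual demand D = 983 × 12 = 11,796.
With planned backorders, Q* = √(2DS/H) · √((H+B)/B).
√(2DS/H) = √(2 × 11,796 × 201 / 13.9) = 584.081.
√((H+B)/B) = √((13.9+70.4)/70.4) = 1.0943.
Q* ≈ 639.147.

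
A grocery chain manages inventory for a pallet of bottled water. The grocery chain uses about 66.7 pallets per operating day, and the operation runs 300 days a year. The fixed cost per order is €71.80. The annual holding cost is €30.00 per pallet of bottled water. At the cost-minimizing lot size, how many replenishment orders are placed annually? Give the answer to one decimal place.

N ≈ 64.7 orders per year

Annual demand D = 66.7 × 300 = 20,010.
EOQ = √(2DS/H) = √(2 × 20,010 × 71.8 / 30) ≈ 309.49.
Orders per year = D / Q* = 20,010 / 309.49 ≈ 64.656.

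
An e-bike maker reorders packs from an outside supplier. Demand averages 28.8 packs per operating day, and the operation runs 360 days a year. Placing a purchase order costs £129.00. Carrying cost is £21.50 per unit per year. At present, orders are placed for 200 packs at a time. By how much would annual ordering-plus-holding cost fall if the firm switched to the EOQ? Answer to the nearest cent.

Annual demand D = 28.8 × 360 = 10,368.
EOQ = √(2DS/H) = √(2 × 10,368 × 129 / 21.5) ≈ 352.73.
Cost at Q* = (D/Q*)S + (Q*/2)H = √(2DSH) ≈ £7,583.62.
Cost at Q = 200: (10,368/200)×129 + (200/2)×21.5 = £6,687.36 + £2,150.00 = £8,837.36.
Excess = £8,837.36 − £7,583.62 = £1,253.74.

Extra cost ≈ £1,253.74 per year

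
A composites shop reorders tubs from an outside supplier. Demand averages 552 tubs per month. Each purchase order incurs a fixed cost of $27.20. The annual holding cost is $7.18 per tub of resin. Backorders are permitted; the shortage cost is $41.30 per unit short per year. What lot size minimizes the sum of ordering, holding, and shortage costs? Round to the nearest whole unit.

Q* ≈ 243 tubs

Annual demand D = 552 × 12 = 6,624.
With planned backorders, Q* = √(2DS/H) · √((H+B)/B).
√(2DS/H) = √(2 × 6,624 × 27.2 / 7.18) = 224.025.
√((H+B)/B) = √((7.18+41.3)/41.3) = 1.0834.
Q* ≈ 242.719.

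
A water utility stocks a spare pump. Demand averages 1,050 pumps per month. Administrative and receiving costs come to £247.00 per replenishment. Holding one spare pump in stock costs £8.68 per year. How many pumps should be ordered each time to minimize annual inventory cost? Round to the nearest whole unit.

Annual demand D = 1,050 × 12 = 12,600.
EOQ = √(2DS / H) = √(2 × 12,600 × 247 / 8.68).
= √(6,224,400 / 8.68) = √717,096.7742 ≈ 846.816.

Q* ≈ 847 pumps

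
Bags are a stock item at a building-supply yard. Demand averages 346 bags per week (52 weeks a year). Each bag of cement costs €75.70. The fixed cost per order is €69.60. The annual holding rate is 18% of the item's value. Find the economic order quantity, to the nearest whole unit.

Annual demand D = 346 × 52 = 17,992.
Holding cost H = 0.18 × €75.70 = €13.6260 per unit per year.
EOQ = √(2DS / H) = √(2 × 17,992 × 69.6 / 13.626).
= √(2,504,486.4 / 13.626) = √183,802.0255 ≈ 428.721.

Q* ≈ 429 bags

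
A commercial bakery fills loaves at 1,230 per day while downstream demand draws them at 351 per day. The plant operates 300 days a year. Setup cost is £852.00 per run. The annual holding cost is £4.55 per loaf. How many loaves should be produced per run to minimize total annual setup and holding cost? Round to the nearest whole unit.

Annual demand D = 351 × 300 = 105,300.
Production build-up factor (1 − d/p) = 1 − 351/1,230 = 0.7146.
Q* = √(2DS / (H(1 − d/p))) = √(2 × 105,300 × 852 / (4.55 × 0.7146)).
= √(179,431,200 / 3.2516) ≈ 7428.505.

Q* ≈ 7,429 loaves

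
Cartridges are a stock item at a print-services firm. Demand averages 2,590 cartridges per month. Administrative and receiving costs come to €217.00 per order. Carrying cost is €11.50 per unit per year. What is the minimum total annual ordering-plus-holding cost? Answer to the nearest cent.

TC* ≈ €12,454.73

Annual demand D = 2,590 × 12 = 31,080.
The optimal lot size = √(2DS/H) = √(2 × 31,080 × 217 / 11.5) ≈ 1083.02.
At the optimum the two cost components are equal, so total cost = 2·(Q*/2)H = Q*·H.
Minimum total = √(2DSH) = √(2 × 31,080 × 217 × 11.5) ≈ 12454.729.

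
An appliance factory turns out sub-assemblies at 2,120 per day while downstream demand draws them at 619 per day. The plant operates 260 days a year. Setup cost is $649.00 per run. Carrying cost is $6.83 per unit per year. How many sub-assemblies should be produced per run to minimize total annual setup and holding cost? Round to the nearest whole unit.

Annual demand D = 619 × 260 = 160,940.
Production build-up factor (1 − d/p) = 1 − 619/2,120 = 0.7080.
Q* = √(2DS / (H(1 − d/p))) = √(2 × 160,940 × 649 / (6.83 × 0.7080)).
= √(208,900,120 / 4.8358) ≈ 6572.591.

Q* ≈ 6,573 sub-assemblies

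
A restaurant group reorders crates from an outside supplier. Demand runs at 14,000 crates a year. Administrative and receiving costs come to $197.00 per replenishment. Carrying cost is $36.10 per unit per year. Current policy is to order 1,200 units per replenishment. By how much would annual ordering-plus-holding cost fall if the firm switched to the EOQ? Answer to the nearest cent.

Extra cost ≈ $9,847.08 per year

EOQ = √(2DS/H) = √(2 × 14,000 × 197 / 36.1) ≈ 390.89.
Cost at Q* = (D/Q*)S + (Q*/2)H = √(2DSH) ≈ $14,111.26.
Cost at Q = 1,200: (14,000/1,200)×197 + (1,200/2)×36.1 = $2,298.33 + $21,660.00 = $23,958.33.
Excess = $23,958.33 − $14,111.26 = $9,847.08.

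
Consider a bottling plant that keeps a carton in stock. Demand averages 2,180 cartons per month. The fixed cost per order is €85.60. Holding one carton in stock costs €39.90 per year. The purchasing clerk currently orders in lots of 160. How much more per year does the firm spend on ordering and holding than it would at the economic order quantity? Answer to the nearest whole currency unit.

Extra cost ≈ €3,820 per year

Annual demand D = 2,180 × 12 = 26,160.
EOQ = √(2DS/H) = √(2 × 26,160 × 85.6 / 39.9) ≈ 335.03.
Cost at Q* = (D/Q*)S + (Q*/2)H = √(2DSH) ≈ €13,367.72.
Cost at Q = 160: (26,160/160)×85.6 + (160/2)×39.9 = €13,995.60 + €3,192.00 = €17,187.60.
Excess = €17,187.60 − €13,367.72 = €3,819.88.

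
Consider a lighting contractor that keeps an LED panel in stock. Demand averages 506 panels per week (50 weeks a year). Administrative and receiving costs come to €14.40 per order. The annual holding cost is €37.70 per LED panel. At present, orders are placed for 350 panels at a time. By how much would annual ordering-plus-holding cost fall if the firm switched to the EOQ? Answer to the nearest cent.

Extra cost ≈ €2,397.26 per year

Annual demand D = 506 × 50 = 25,300.
EOQ = √(2DS/H) = √(2 × 25,300 × 14.4 / 37.7) ≈ 139.02.
Cost at Q* = (D/Q*)S + (Q*/2)H = √(2DSH) ≈ €5,241.16.
Cost at Q = 350: (25,300/350)×14.4 + (350/2)×37.7 = €1,040.91 + €6,597.50 = €7,638.41.
Excess = €7,638.41 − €5,241.16 = €2,397.26.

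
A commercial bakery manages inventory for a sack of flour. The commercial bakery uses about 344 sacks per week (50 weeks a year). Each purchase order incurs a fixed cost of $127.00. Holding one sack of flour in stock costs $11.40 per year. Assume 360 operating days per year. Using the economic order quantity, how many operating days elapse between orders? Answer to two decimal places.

T ≈ 12.96 days

Annual demand D = 344 × 50 = 17,200.
EOQ = √(2DS/H) = √(2 × 17,200 × 127 / 11.4) ≈ 619.05.
Cycle time = Q*/D × 360 = 619.05 / 17,200 × 360 ≈ 12.957 days.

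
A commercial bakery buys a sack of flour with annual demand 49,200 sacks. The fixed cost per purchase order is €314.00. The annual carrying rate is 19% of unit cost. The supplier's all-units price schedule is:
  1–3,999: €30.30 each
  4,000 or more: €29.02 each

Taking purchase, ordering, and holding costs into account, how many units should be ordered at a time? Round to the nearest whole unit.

Q* ≈ 4,000 sacks

Holding cost per unit per year at price C is H = 0.19·C.
Candidates are each tier's EOQ (if it falls in that tier) and each price-break quantity.
EOQ at €30.30 = 2316.7 (feasible in tier 1): TC = 49,200×€30.30 + (49,200/2316.7)×314 + (2316.7/2)×0.19×€30.30 = €1,504,097.07.
EOQ at €29.02 = 2367.2 < 4000, so use break Q=4000: TC = 49,200×€29.02 + (49,200/4000.0)×314 + (4000.0/2)×0.19×€29.02 = €1,442,673.80.
Lowest total cost is €1,442,673.80 at Q = 4000.0.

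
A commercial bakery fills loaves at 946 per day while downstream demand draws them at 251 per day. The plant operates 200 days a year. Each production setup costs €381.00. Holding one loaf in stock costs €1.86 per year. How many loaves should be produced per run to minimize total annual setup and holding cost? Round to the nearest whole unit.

Q* ≈ 5,291 loaves

Annual demand D = 251 × 200 = 50,200.
Production build-up factor (1 − d/p) = 1 − 251/946 = 0.7347.
Q* = √(2DS / (H(1 − d/p))) = √(2 × 50,200 × 381 / (1.86 × 0.7347)).
= √(38,252,400 / 1.3665) ≈ 5290.857.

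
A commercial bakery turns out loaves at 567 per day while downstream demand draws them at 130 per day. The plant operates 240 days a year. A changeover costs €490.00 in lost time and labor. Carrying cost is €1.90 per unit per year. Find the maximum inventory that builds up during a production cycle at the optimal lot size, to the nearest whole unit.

I_max ≈ 3,522 loaves

Annual demand D = 130 × 240 = 31,200.
Production build-up factor (1 − d/p) = 1 − 130/567 = 0.7707.
Q* = √(2DS / (H(1 − d/p))) = √(2 × 31,200 × 490 / (1.9 × 0.7707)).
= √(30,576,000 / 1.4644) ≈ 4569.454.
Maximum inventory = Q*(1 − d/p) = 4569.454 × 0.7707 ≈ 3521.784.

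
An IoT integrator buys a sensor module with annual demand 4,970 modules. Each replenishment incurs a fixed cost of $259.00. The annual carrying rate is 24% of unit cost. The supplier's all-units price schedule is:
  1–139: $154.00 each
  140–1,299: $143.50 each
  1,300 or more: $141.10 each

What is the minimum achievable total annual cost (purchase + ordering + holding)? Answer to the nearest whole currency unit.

Holding cost per unit per year at price C is H = 0.24·C.
For each price level, check whether its EOQ is feasible; otherwise the best quantity at that price is the breakpoint.
Tier 1 ($154.00): EOQ = 263.9 exceeds tier's upper bound 139, so this tier is dominated.
EOQ at $143.50 = 273.4 (feasible in tier 2): TC = 4,970×$143.50 + (4,970/273.4)×259 + (273.4/2)×0.24×$143.50 = $722,611.18.
EOQ at $141.10 = 275.7 < 1300, so use break Q=1300: TC = 4,970×$141.10 + (4,970/1300.0)×259 + (1300.0/2)×0.24×$141.10 = $724,268.78.
Lowest total cost among the candidates is at Q = 273.4.

TC* ≈ $722,611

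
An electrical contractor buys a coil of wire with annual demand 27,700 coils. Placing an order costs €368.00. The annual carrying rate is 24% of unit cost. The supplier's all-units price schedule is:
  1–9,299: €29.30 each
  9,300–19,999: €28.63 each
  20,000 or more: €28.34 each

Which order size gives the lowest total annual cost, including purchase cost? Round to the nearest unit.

Holding cost per unit per year at price C is H = 0.24·C.
For each price level, check whether its EOQ is feasible; otherwise the best quantity at that price is the breakpoint.
EOQ at €29.30 = 1702.7 (feasible in tier 1): TC = 27,700×€29.30 + (27,700/1702.7)×368 + (1702.7/2)×0.24×€29.30 = €823,583.42.
EOQ at €28.63 = 1722.5 < 9300, so use break Q=9300: TC = 27,700×€28.63 + (27,700/9300.0)×368 + (9300.0/2)×0.24×€28.63 = €826,098.17.
EOQ at €28.34 = 1731.3 < 20000, so use break Q=20000: TC = 27,700×€28.34 + (27,700/20000.0)×368 + (20000.0/2)×0.24×€28.34 = €853,543.68.
Lowest total cost is €823,583.42 at Q = 1702.7.

Q* ≈ 1,703 coils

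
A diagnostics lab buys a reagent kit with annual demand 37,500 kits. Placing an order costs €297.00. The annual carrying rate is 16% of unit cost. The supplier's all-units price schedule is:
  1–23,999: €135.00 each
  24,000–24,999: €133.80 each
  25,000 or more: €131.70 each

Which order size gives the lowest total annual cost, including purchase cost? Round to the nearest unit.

Q* ≈ 1,016 kits

Holding cost per unit per year at price C is H = 0.16·C.
Evaluate total cost at each tier's feasible EOQ or, if the EOQ is below the tier, at the tier's minimum quantity.
EOQ at €135.00 = 1015.5 (feasible in tier 1): TC = 37,500×€135.00 + (37,500/1015.5)×297 + (1015.5/2)×0.16×€135.00 = €5,084,434.90.
EOQ at €133.80 = 1020.0 < 24000, so use break Q=24000: TC = 37,500×€133.80 + (37,500/24000.0)×297 + (24000.0/2)×0.16×€133.80 = €5,274,860.06.
EOQ at €131.70 = 1028.1 < 25000, so use break Q=25000: TC = 37,500×€131.70 + (37,500/25000.0)×297 + (25000.0/2)×0.16×€131.70 = €5,202,595.50.
Lowest total cost is €5,084,434.90 at Q = 1015.5.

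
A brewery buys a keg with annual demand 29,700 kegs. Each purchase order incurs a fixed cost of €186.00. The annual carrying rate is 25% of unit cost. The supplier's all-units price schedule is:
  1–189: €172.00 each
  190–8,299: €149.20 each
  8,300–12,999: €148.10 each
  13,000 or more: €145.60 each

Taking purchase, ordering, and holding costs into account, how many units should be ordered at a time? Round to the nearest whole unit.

Holding cost per unit per year at price C is H = 0.25·C.
For each price level, check whether its EOQ is feasible; otherwise the best quantity at that price is the breakpoint.
Tier 1 (€172.00): EOQ = 506.9 exceeds tier's upper bound 189, so this tier is dominated.
EOQ at €149.20 = 544.2 (feasible in tier 2): TC = 29,700×€149.20 + (29,700/544.2)×186 + (544.2/2)×0.25×€149.20 = €4,451,540.38.
EOQ at €148.10 = 546.3 < 8300, so use break Q=8300: TC = 29,700×€148.10 + (29,700/8300.0)×186 + (8300.0/2)×0.25×€148.10 = €4,552,889.32.
EOQ at €145.60 = 550.9 < 13000, so use break Q=13000: TC = 29,700×€145.60 + (29,700/13000.0)×186 + (13000.0/2)×0.25×€145.60 = €4,561,344.94.
Lowest total cost is €4,451,540.38 at Q = 544.2.

Q* ≈ 544 kegs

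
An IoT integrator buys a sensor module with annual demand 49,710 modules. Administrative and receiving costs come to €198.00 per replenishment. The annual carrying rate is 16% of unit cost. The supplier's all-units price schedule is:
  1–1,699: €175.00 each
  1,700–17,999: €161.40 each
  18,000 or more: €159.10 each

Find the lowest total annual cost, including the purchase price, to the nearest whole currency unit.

Holding cost per unit per year at price C is H = 0.16·C.
Candidates are each tier's EOQ (if it falls in that tier) and each price-break quantity.
EOQ at €175.00 = 838.5 (feasible in tier 1): TC = 49,710×€175.00 + (49,710/838.5)×198 + (838.5/2)×0.16×€175.00 = €8,722,727.32.
EOQ at €161.40 = 873.1 < 1700, so use break Q=1700: TC = 49,710×€161.40 + (49,710/1700.0)×198 + (1700.0/2)×0.16×€161.40 = €8,050,934.15.
EOQ at €159.10 = 879.4 < 18000, so use break Q=18000: TC = 49,710×€159.10 + (49,710/18000.0)×198 + (18000.0/2)×0.16×€159.10 = €8,138,511.81.
Lowest total cost among the candidates is at Q = 1700.0.

TC* ≈ €8,050,934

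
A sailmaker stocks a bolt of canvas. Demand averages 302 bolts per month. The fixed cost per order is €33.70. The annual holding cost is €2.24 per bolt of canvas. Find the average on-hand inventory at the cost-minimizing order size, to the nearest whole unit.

Average inventory ≈ 165 bolts

Annual demand D = 302 × 12 = 3,624.
EOQ = √(2DS/H) = √(2 × 3,624 × 33.7 / 2.24) ≈ 330.22.
Average inventory = Q*/2 ≈ 330.22 / 2 = 165.109.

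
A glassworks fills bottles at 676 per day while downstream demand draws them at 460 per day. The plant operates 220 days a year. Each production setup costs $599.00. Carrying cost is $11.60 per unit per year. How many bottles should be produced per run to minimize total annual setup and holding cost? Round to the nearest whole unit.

Q* ≈ 5,719 bottles

Annual demand D = 460 × 220 = 101,200.
Production build-up factor (1 − d/p) = 1 − 460/676 = 0.3195.
Q* = √(2DS / (H(1 − d/p))) = √(2 × 101,200 × 599 / (11.6 × 0.3195)).
= √(121,237,600 / 3.7065) ≈ 5719.211.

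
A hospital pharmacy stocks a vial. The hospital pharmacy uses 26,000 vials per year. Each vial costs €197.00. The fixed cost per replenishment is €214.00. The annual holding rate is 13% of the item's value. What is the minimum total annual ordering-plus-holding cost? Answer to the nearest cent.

Holding cost H = 0.13 × €197.00 = €25.6100 per unit per year.
Q* = √(2DS/H) = √(2 × 26,000 × 214 / 25.61) ≈ 659.18.
At the optimum the two cost components are equal, so total cost = 2·(Q*/2)H = Q*·H.
Minimum total = √(2DSH) = √(2 × 26,000 × 214 × 25.61) ≈ 16881.590.

TC* ≈ €16,881.59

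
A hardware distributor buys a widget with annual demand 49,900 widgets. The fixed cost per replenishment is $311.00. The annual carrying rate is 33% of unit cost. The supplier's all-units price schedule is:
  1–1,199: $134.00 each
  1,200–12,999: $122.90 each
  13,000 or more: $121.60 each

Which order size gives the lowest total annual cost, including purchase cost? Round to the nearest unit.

Holding cost per unit per year at price C is H = 0.33·C.
Candidates are each tier's EOQ (if it falls in that tier) and each price-break quantity.
EOQ at $134.00 = 837.8 (feasible in tier 1): TC = 49,900×$134.00 + (49,900/837.8)×311 + (837.8/2)×0.33×$134.00 = $6,723,647.15.
EOQ at $122.90 = 874.8 < 1200, so use break Q=1200: TC = 49,900×$122.90 + (49,900/1200.0)×311 + (1200.0/2)×0.33×$122.90 = $6,169,976.62.
EOQ at $121.60 = 879.5 < 13000, so use break Q=13000: TC = 49,900×$121.60 + (49,900/13000.0)×311 + (13000.0/2)×0.33×$121.60 = $6,329,865.76.
Lowest total cost is $6,169,976.62 at Q = 1200.0.

Q* ≈ 1,200 widgets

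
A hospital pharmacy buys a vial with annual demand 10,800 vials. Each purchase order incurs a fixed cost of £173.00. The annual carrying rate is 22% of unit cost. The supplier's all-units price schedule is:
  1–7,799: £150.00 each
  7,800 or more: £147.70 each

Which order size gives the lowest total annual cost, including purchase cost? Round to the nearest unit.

Q* ≈ 337 vials

Holding cost per unit per year at price C is H = 0.22·C.
For each price level, check whether its EOQ is feasible; otherwise the best quantity at that price is the breakpoint.
EOQ at £150.00 = 336.5 (feasible in tier 1): TC = 10,800×£150.00 + (10,800/336.5)×173 + (336.5/2)×0.22×£150.00 = £1,631,104.70.
EOQ at £147.70 = 339.1 < 7800, so use break Q=7800: TC = 10,800×£147.70 + (10,800/7800.0)×173 + (7800.0/2)×0.22×£147.70 = £1,722,126.14.
Lowest total cost is £1,631,104.70 at Q = 336.5.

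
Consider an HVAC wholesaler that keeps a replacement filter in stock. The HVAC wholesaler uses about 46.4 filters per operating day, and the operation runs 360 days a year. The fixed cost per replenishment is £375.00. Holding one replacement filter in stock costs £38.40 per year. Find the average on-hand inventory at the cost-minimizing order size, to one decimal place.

Average inventory ≈ 285.6 filters

Annual demand D = 46.4 × 360 = 16,704.
The optimal lot size = √(2DS/H) = √(2 × 16,704 × 375 / 38.4) ≈ 571.18.
Average inventory = Q*/2 ≈ 571.18 / 2 = 285.591.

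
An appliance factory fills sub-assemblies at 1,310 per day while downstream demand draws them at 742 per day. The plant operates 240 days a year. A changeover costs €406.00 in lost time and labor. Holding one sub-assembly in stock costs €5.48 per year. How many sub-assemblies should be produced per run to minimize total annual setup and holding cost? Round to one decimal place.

Annual demand D = 742 × 240 = 178,080.
Production build-up factor (1 − d/p) = 1 − 742/1,310 = 0.4336.
Q* = √(2DS / (H(1 − d/p))) = √(2 × 178,080 × 406 / (5.48 × 0.4336)).
= √(144,600,960 / 2.3761) ≈ 7801.117.

Q* ≈ 7,801.1 sub-assemblies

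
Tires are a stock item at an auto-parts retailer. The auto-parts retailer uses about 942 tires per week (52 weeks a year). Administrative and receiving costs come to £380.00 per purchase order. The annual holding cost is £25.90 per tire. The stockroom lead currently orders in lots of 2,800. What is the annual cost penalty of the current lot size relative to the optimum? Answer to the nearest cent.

Extra cost ≈ £11,856.24 per year

Annual demand D = 942 × 52 = 48,984.
EOQ = √(2DS/H) = √(2 × 48,984 × 380 / 25.9) ≈ 1198.90.
Cost at Q* = (D/Q*)S + (Q*/2)H = √(2DSH) ≈ £31,051.59.
Cost at Q = 2,800: (48,984/2,800)×380 + (2,800/2)×25.9 = £6,647.83 + £36,260.00 = £42,907.83.
Excess = £42,907.83 − £31,051.59 = £11,856.24.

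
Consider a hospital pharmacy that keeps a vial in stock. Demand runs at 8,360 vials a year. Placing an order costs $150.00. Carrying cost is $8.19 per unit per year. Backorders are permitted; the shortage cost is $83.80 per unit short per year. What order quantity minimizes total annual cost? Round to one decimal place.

With planned backorders, Q* = √(2DS/H) · √((H+B)/B).
√(2DS/H) = √(2 × 8,360 × 150 / 8.19) = 553.378.
√((H+B)/B) = √((8.19+83.8)/83.8) = 1.0477.
Q* ≈ 579.789.

Q* ≈ 579.8 vials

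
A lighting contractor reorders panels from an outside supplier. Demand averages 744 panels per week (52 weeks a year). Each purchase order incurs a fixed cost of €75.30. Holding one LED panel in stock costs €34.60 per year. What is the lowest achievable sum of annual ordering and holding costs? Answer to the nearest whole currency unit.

TC* ≈ €14,198

Annual demand D = 744 × 52 = 38,688.
The optimal lot size = √(2DS/H) = √(2 × 38,688 × 75.3 / 34.6) ≈ 410.36.
At the optimum the two cost components are equal, so total cost = 2·(Q*/2)H = Q*·H.
Minimum total = √(2DSH) = √(2 × 38,688 × 75.3 × 34.6) ≈ 14198.376.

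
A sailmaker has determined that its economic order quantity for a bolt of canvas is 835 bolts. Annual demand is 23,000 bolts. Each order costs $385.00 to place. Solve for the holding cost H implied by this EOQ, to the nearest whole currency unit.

H ≈ $25

Invert the EOQ relation Q*² = 2DS/H.
From Q* = √(2DS/H): H = 2DS / Q*² = 2 × 23,000 × 385 / 835² = 25.4007.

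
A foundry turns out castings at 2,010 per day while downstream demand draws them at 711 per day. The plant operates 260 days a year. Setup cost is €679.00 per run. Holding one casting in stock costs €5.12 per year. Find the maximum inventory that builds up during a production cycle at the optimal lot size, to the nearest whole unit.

I_max ≈ 5,629 castings

Annual demand D = 711 × 260 = 184,860.
Production build-up factor (1 − d/p) = 1 − 711/2,010 = 0.6463.
Q* = √(2DS / (H(1 − d/p))) = √(2 × 184,860 × 679 / (5.12 × 0.6463)).
= √(251,039,880 / 3.3089) ≈ 8710.234.
Maximum inventory = Q*(1 − d/p) = 8710.234 × 0.6463 ≈ 5629.151.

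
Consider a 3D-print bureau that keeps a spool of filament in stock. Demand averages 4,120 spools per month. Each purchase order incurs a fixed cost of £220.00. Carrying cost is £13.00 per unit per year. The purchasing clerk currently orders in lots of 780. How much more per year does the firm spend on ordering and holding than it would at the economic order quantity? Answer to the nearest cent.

Annual demand D = 4,120 × 12 = 49,440.
EOQ = √(2DS/H) = √(2 × 49,440 × 220 / 13) ≈ 1293.58.
Cost at Q* = (D/Q*)S + (Q*/2)H = √(2DSH) ≈ £16,816.56.
Cost at Q = 780: (49,440/780)×220 + (780/2)×13 = £13,944.62 + £5,070.00 = £19,014.62.
Excess = £19,014.62 − £16,816.56 = £2,198.05.

Extra cost ≈ £2,198.05 per year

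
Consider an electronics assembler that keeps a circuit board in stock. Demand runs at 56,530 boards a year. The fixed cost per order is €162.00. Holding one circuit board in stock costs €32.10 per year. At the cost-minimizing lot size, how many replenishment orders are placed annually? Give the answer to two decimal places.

N ≈ 74.84 orders per year

Q* = √(2DS/H) = √(2 × 56,530 × 162 / 32.1) ≈ 755.37.
Orders per year = D / Q* = 56,530 / 755.37 ≈ 74.838.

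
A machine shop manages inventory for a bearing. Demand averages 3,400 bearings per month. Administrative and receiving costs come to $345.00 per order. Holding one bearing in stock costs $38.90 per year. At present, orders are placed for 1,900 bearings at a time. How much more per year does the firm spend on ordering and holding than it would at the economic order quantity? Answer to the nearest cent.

Annual demand D = 3,400 × 12 = 40,800.
EOQ = √(2DS/H) = √(2 × 40,800 × 345 / 38.9) ≈ 850.71.
Cost at Q* = (D/Q*)S + (Q*/2)H = √(2DSH) ≈ $33,092.49.
Cost at Q = 1,900: (40,800/1,900)×345 + (1,900/2)×38.9 = $7,408.42 + $36,955.00 = $44,363.42.
Excess = $44,363.42 − $33,092.49 = $11,270.93.

Extra cost ≈ $11,270.93 per year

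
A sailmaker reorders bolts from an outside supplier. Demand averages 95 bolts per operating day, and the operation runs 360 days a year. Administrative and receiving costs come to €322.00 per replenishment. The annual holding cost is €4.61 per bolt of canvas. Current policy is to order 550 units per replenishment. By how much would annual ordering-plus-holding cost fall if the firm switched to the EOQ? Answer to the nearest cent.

Extra cost ≈ €11,213.87 per year

Annual demand D = 95 × 360 = 34,200.
EOQ = √(2DS/H) = √(2 × 34,200 × 322 / 4.61) ≈ 2185.78.
Cost at Q* = (D/Q*)S + (Q*/2)H = √(2DSH) ≈ €10,076.42.
Cost at Q = 550: (34,200/550)×322 + (550/2)×4.61 = €20,022.55 + €1,267.75 = €21,290.30.
Excess = €21,290.30 − €10,076.42 = €11,213.87.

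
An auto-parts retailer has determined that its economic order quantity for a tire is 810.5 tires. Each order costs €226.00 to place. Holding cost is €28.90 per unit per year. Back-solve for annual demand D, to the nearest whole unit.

Squaring Q* = √(2DS/H) gives Q*² = 2DS/H.
From Q* = √(2DS/H): D = Q*²H / (2S) = 810.5² × 28.9 / (2 × 226) = 42001.562.

D ≈ 42,002 tires per year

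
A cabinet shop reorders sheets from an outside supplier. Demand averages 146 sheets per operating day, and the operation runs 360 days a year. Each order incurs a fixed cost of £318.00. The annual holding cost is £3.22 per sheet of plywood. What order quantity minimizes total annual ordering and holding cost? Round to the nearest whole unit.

Annual demand D = 146 × 360 = 52,560.
EOQ = √(2DS / H) = √(2 × 52,560 × 318 / 3.22).
= √(33,428,160 / 3.22) = √10,381,416.1491 ≈ 3222.021.

Q* ≈ 3,222 sheets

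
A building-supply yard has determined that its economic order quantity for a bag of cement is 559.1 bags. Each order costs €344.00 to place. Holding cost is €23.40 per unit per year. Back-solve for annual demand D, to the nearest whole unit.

D ≈ 10,632 bags per year

Squaring Q* = √(2DS/H) gives Q*² = 2DS/H.
From Q* = √(2DS/H): D = Q*²H / (2S) = 559.1² × 23.4 / (2 × 344) = 10631.790.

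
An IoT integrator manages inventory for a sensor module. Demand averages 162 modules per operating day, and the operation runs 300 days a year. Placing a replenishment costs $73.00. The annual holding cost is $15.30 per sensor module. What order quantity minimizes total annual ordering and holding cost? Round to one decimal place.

Q* ≈ 681.0 modules

Annual demand D = 162 × 300 = 48,600.
EOQ = √(2DS / H) = √(2 × 48,600 × 73 / 15.3).
= √(7,095,600 / 15.3) = √463,764.7059 ≈ 681.003.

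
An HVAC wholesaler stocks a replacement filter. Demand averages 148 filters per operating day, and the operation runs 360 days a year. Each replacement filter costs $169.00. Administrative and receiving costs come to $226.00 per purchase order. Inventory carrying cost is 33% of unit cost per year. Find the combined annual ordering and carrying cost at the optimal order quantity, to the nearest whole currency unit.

Annual demand D = 148 × 360 = 53,280.
Holding cost H = 0.33 × $169.00 = $55.7700 per unit per year.
EOQ = √(2DS/H) = √(2 × 53,280 × 226 / 55.77) ≈ 657.13.
At Q*, ordering cost (D/Q*)S equals holding cost (Q*/2)H, each = √(DSH/2).
Minimum total = √(2DSH) = √(2 × 53,280 × 226 × 55.77) ≈ 36648.116.

TC* ≈ $36,648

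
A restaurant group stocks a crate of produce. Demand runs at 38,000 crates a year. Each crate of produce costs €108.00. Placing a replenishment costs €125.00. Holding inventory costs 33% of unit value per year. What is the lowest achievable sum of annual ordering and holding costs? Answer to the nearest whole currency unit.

Holding cost H = 0.33 × €108.00 = €35.6400 per unit per year.
EOQ = √(2DS/H) = √(2 × 38,000 × 125 / 35.64) ≈ 516.29.
At the optimum the two cost components are equal, so total cost = 2·(Q*/2)H = Q*·H.
Minimum total = √(2DSH) = √(2 × 38,000 × 125 × 35.64) ≈ 18400.543.

TC* ≈ €18,401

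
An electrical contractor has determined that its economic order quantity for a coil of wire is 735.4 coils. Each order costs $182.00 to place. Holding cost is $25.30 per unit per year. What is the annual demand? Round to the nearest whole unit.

D ≈ 37,589 coils per year

The basic EOQ model gives Q* = √(2DS/H); rearrange for the unknown.
From Q* = √(2DS/H): D = Q*²H / (2S) = 735.4² × 25.3 / (2 × 182) = 37589.486.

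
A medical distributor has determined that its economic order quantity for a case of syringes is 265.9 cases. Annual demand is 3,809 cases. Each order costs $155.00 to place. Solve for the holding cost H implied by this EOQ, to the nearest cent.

H ≈ $16.70

The basic EOQ model gives Q* = √(2DS/H); rearrange for the unknown.
From Q* = √(2DS/H): H = 2DS / Q*² = 2 × 3,809 × 155 / 265.9² = 16.7008.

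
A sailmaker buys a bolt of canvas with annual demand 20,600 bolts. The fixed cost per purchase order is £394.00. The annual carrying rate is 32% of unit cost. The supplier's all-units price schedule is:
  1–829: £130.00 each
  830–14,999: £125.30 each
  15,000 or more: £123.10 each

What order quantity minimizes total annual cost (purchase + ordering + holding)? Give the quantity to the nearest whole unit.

Holding cost per unit per year at price C is H = 0.32·C.
For each price level, check whether its EOQ is feasible; otherwise the best quantity at that price is the breakpoint.
EOQ at £130.00 = 624.7 (feasible in tier 1): TC = 20,600×£130.00 + (20,600/624.7)×394 + (624.7/2)×0.32×£130.00 = £2,703,986.24.
EOQ at £125.30 = 636.3 < 830, so use break Q=830: TC = 20,600×£125.30 + (20,600/830.0)×394 + (830.0/2)×0.32×£125.30 = £2,607,598.64.
EOQ at £123.10 = 641.9 < 15000, so use break Q=15000: TC = 20,600×£123.10 + (20,600/15000.0)×394 + (15000.0/2)×0.32×£123.10 = £2,831,841.09.
Lowest total cost is £2,607,598.64 at Q = 830.0.

Q* ≈ 830 bolts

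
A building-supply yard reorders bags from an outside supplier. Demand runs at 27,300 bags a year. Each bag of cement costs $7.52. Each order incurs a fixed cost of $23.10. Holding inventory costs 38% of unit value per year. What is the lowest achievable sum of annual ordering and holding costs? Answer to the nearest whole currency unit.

TC* ≈ $1,898

Holding cost H = 0.38 × $7.52 = $2.8576 per unit per year.
The optimal lot size = √(2DS/H) = √(2 × 27,300 × 23.1 / 2.8576) ≈ 664.36.
At the optimum the two cost components are equal, so total cost = 2·(Q*/2)H = Q*·H.
Minimum total = √(2DSH) = √(2 × 27,300 × 23.1 × 2.8576) ≈ 1898.467.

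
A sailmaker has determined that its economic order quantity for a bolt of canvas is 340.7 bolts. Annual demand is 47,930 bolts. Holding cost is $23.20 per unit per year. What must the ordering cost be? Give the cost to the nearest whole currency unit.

The basic EOQ model gives Q* = √(2DS/H); rearrange for the unknown.
From Q* = √(2DS/H): S = Q*²H / (2D) = 340.7² × 23.2 / (2 × 47,930) = 28.0928.

S ≈ $28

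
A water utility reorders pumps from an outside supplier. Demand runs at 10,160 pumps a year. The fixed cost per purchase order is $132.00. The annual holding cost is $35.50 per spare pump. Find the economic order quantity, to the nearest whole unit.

EOQ = √(2DS / H) = √(2 × 10,160 × 132 / 35.5).
= √(2,682,240 / 35.5) = √75,556.0563 ≈ 274.875.

Q* ≈ 275 pumps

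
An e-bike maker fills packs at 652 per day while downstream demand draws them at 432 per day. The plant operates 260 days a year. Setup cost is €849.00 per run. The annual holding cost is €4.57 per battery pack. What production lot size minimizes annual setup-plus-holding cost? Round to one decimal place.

Annual demand D = 432 × 260 = 112,320.
Production build-up factor (1 − d/p) = 1 − 432/652 = 0.3374.
Q* = √(2DS / (H(1 − d/p))) = √(2 × 112,320 × 849 / (4.57 × 0.3374)).
= √(190,719,360 / 1.542) ≈ 11121.202.

Q* ≈ 11,121.2 packs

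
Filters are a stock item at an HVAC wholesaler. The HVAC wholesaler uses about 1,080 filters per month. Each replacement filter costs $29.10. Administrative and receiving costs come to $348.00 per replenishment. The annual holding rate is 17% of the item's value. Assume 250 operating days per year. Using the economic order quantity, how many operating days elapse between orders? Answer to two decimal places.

Annual demand D = 1,080 × 12 = 12,960.
Holding cost H = 0.17 × $29.10 = $4.9470 per unit per year.
The optimal lot size = √(2DS/H) = √(2 × 12,960 × 348 / 4.947) ≈ 1350.32.
Cycle time = Q*/D × 250 = 1350.32 / 12,960 × 250 ≈ 26.048 days.

T ≈ 26.05 days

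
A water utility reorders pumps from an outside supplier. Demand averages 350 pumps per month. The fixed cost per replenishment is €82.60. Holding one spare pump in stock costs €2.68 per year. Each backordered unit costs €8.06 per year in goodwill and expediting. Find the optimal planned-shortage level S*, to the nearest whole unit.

Annual demand D = 350 × 12 = 4,200.
With planned backorders, Q* = √(2DS/H) · √((H+B)/B).
√(2DS/H) = √(2 × 4,200 × 82.6 / 2.68) = 508.818.
√((H+B)/B) = √((2.68+8.06)/8.06) = 1.1543.
Q* ≈ 587.350.
S* = Q* · H/(H+B) = 587.350 × 2.68/10.74 ≈ 146.564.

S* ≈ 147 pumps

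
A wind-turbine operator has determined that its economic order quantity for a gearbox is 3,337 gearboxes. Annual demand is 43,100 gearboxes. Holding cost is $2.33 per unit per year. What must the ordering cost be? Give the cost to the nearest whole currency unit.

S ≈ $301

Squaring Q* = √(2DS/H) gives Q*² = 2DS/H.
From Q* = √(2DS/H): S = Q*²H / (2D) = 3,337² × 2.33 / (2 × 43,100) = 300.9962.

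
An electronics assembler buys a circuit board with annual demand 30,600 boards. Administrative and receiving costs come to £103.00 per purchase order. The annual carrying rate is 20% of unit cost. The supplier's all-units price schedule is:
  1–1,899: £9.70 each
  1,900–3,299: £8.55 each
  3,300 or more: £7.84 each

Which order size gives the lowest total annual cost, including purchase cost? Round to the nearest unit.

Q* ≈ 3,300 boards

Holding cost per unit per year at price C is H = 0.20·C.
For each price level, check whether its EOQ is feasible; otherwise the best quantity at that price is the breakpoint.
EOQ at £9.70 = 1802.6 (feasible in tier 1): TC = 30,600×£9.70 + (30,600/1802.6)×103 + (1802.6/2)×0.20×£9.70 = £300,317.00.
EOQ at £8.55 = 1920.0 (feasible in tier 2): TC = 30,600×£8.55 + (30,600/1920.0)×103 + (1920.0/2)×0.20×£8.55 = £264,913.16.
EOQ at £7.84 = 2005.0 < 3300, so use break Q=3300: TC = 30,600×£7.84 + (30,600/3300.0)×103 + (3300.0/2)×0.20×£7.84 = £243,446.29.
Lowest total cost is £243,446.29 at Q = 3300.0.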